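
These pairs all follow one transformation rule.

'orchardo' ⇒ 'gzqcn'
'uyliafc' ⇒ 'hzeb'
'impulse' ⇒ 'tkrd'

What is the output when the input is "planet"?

Rule — delete the first 3 characters, then shift every letter 1 place backward in the alphabet (wrapping around).
On "planet": the first step gives "net", and the second then gives "mds".

mds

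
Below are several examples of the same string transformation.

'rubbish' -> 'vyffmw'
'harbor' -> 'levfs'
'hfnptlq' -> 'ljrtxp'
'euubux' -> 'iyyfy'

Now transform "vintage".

zmrxek

The pattern: shift every letter 4 places forward in the alphabet (wrapping around), then delete the last character.
Doing the same to "vintage": "zmrxek".
(Check on "hfnptlq": → "ljrtxpu" → "ljrtxp" ✓)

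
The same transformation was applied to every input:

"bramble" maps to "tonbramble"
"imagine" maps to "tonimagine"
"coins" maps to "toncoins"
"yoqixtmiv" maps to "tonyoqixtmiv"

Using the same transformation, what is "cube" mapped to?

Looking at the pairs, the operation is to prepend "ton".
Doing the same to "cube": "toncube".

toncube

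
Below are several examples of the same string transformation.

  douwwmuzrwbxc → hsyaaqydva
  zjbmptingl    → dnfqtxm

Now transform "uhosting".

ylswx

The pattern: delete the last 3 characters, then shift every letter 4 places forward in the alphabet (wrapping around).
"uhosting" → "ylswx".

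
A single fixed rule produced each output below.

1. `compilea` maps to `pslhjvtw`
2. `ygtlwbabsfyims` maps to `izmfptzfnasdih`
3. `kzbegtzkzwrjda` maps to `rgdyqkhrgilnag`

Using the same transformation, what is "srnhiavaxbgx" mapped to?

cheinezyuoph

In each case the input is transformed by: swap the front and back halves of the string, then shift every letter 7 places forward in the alphabet (wrapping around).
Working it through for "srnhiavaxbgx": intermediate "vaxbgxsrnhia", final "cheinezyuoph".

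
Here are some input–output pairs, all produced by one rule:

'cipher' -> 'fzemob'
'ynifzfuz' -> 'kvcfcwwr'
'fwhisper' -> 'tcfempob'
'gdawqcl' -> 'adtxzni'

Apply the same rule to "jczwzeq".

zgtwbwn

In each case the input is transformed by: shift every letter 3 places backward in the alphabet (wrapping around), then swap each adjacent pair of characters (1↔2, 3↔4, ...).
So "jczwzeq" becomes "zgtwbwn".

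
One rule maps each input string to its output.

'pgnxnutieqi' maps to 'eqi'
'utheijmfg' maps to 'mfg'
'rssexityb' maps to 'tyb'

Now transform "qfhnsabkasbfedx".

edx

The rule is to keep only the last 3 characters.
So "qfhnsabkasbfedx" becomes "edx".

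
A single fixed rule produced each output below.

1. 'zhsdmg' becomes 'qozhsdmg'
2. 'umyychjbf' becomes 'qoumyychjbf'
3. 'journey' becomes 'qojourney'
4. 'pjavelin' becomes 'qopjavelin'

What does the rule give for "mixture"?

Rule — prepend "qo".
On "mixture" that produces "qomixture".

qomixture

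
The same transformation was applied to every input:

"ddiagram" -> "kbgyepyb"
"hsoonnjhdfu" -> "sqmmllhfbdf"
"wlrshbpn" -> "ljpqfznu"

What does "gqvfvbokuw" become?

The pattern: shift every letter 2 places backward in the alphabet (wrapping around), then swap the first and last characters.
For "gqvfvbokuw", step one produces "eotdtzmisu"; step two turns that into "uotdtzmise".

uotdtzmise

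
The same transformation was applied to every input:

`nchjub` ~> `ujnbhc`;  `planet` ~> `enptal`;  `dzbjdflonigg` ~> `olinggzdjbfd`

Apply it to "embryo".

The pattern: swap the front and back halves of the string, then swap each adjacent pair of characters (1↔2, 3↔4, ...).
"embryo" → "ryoemb" → "yreobm".

yreobm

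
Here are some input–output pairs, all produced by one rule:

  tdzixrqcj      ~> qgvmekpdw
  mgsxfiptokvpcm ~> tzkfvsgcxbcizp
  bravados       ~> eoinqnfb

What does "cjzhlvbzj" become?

wpumiymow

The transformation: shift every letter 13 places forward in the alphabet (wrapping around) — i.e. ROT13, then swap each adjacent pair of characters (1↔2, 3↔4, ...).
"cjzhlvbzj" → "pwmuyiomw" → "wpumiymow".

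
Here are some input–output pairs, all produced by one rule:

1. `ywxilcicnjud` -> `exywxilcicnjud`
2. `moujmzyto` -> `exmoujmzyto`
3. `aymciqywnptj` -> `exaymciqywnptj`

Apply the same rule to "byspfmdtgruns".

In each case the input is transformed by: prepend "ex".
"byspfmdtgruns" → "exbyspfmdtgruns".

exbyspfmdtgruns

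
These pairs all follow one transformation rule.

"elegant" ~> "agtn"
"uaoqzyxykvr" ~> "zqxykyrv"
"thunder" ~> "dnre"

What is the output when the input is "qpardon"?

drno

Looking at the pairs, the operation is to delete the first 3 characters, then swap each adjacent pair of characters (1↔2, 3↔4, ...).
Applying both steps to "qpardon": "rdon", then "drno".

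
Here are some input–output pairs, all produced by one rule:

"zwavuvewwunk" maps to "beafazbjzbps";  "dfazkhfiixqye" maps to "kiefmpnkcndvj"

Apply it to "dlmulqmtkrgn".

Rule — swap each adjacent pair of characters (1↔2, 3↔4, ...), then shift every letter 5 places forward in the alphabet (wrapping around).
Working it through for "dlmulqmtkrgn": intermediate "ldumqltmrkng", final "qizrvqyrwpsl".

qizrvqyrwpsl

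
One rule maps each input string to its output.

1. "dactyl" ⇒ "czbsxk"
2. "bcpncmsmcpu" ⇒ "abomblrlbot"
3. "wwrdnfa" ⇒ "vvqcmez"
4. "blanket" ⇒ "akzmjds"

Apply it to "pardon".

ozqcnm

The transformation: shift every letter 1 place backward in the alphabet (wrapping around).
Applying that to "pardon" gives "ozqcnm".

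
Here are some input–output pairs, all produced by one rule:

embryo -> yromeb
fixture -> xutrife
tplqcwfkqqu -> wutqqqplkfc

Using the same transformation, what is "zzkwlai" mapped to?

What's happening: sort the characters into reverse alphabetical order.
So "zzkwlai" becomes "zzwlkia".

zzwlkia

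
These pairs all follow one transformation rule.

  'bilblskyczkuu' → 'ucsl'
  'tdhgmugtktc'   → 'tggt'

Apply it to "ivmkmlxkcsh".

sxki

What's happening: reverse the string, then keep one character in every 3, starting at position 2 (positions 2nd, 5th, 8th, ...).
Working it through for "ivmkmlxkcsh": intermediate "hsckxlmkmvi", final "sxki".
(Check on "tdhgmugtktc": → "ctktgumghdt" → "tggt" ✓)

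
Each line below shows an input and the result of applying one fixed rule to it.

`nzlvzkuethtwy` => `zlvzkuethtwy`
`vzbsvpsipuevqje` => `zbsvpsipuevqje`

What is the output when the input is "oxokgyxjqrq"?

The transformation: delete the first character.
"oxokgyxjqrq" → "xokgyxjqrq".

xokgyxjqrq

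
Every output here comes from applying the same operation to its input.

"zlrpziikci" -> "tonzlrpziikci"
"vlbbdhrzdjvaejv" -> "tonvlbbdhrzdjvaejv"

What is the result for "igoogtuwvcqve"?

Looking at the pairs, the operation is to prepend "ton".
On "igoogtuwvcqve" that produces "tonigoogtuwvcqve".

tonigoogtuwvcqve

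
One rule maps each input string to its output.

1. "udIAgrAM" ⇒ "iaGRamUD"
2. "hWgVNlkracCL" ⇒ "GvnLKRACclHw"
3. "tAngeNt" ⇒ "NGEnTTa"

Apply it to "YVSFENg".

What's happening: flip the case of every letter, then move the first 2 characters to the end (rotate left by 2).
Working it through for "YVSFENg": intermediate "yvsfenG", final "sfenGyv".

sfenGyv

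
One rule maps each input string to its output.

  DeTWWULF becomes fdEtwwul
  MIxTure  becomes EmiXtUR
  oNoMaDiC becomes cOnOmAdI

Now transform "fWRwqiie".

EFwrWQII

The rule is to flip the case of every letter, then move the last character to the front.
"fWRwqiie" → "FwrWQIIE" → "EFwrWQII".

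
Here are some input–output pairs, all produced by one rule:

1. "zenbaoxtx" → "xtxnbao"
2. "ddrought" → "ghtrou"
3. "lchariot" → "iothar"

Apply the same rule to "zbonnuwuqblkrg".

krgonnuwuqbl

Rule — delete the first 2 characters, then move the last 3 characters to the front (rotate right by 3).
"zbonnuwuqblkrg" → "onnuwuqblkrg" → "krgonnuwuqbl".
(Check on "lchariot": → "hariot" → "iothar" ✓)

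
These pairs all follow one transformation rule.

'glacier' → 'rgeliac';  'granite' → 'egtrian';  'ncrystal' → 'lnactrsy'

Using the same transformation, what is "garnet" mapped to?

tgeanr

What's happening: reverse the string, then take characters alternately from the front and the back (1st, last, 2nd, 2nd-last, ...).
For "garnet", step one produces "tenrag"; step two turns that into "tgeanr".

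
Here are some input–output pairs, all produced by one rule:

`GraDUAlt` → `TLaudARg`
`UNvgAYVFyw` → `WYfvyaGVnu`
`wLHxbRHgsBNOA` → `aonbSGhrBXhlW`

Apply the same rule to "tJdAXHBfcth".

HTCFbhxaDjT

In each case the input is transformed by: flip the case of every letter, then reverse the string.
Doing the same to "tJdAXHBfcth": "HTCFbhxaDjT".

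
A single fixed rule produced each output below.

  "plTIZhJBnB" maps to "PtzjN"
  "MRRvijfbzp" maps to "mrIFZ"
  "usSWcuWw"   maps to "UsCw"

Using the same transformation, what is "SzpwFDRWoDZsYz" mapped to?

Each output is the input with this applied: keep every other character starting from the first (positions 1st, 3rd, 5th, ...), then flip the case of every letter.
"SzpwFDRWoDZsYz" → "SpFRoZY" → "sPfrOzy".

sPfrOzy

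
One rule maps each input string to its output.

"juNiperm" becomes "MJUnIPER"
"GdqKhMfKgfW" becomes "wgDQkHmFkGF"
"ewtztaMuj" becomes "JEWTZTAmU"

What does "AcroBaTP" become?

paCRObAt

The rule is to flip the case of every letter, then move the last character to the front.
"AcroBaTP" → "aCRObAtp" → "paCRObAt".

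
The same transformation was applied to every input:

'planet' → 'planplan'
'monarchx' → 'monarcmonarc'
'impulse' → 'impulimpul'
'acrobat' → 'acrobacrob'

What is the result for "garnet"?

The pattern: delete the last 2 characters, then write the whole string twice.
Applying both steps to "garnet": "garn", then "garngarn".

garngarn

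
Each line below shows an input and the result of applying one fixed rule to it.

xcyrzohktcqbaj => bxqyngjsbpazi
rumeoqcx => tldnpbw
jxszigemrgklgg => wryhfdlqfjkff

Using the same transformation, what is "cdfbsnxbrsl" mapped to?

In each case the input is transformed by: shift every letter 1 place backward in the alphabet (wrapping around), then delete the first character.
On "cdfbsnxbrsl": the first step gives "bcearmwaqrk", and the second then gives "cearmwaqrk".

cearmwaqrk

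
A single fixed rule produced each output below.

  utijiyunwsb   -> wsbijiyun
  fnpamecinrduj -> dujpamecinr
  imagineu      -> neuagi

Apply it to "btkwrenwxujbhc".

bhckwrenwxuj

The rule is to delete the first 2 characters, then move the last 3 characters to the front (rotate right by 3).
Starting from "btkwrenwxujbhc": after the first operation, "kwrenwxujbhc"; after the second, "bhckwrenwxuj".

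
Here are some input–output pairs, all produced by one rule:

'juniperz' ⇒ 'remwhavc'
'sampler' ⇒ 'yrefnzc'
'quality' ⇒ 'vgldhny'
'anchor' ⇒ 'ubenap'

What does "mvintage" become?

ntrzivag

The rule is to move the last 3 characters to the front (rotate right by 3), then shift every letter 13 places forward in the alphabet (wrapping around) — i.e. ROT13.
On "mvintage": the first step gives "agemvint", and the second then gives "ntrzivag".
(Check on "anchor": → "horanc" → "ubenap" ✓)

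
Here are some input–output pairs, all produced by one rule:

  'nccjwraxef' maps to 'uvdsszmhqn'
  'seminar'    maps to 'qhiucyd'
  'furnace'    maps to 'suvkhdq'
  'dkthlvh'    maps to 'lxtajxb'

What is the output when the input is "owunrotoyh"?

oxemkdheje

The rule is to shift every letter 10 places backward in the alphabet (wrapping around), then move the last 2 characters to the front (rotate right by 2).
Starting from "owunrotoyh": after the first operation, "emkdhejeox"; after the second, "oxemkdheje".
(Check on "dkthlvh": → "tajxblx" → "lxtajxb" ✓)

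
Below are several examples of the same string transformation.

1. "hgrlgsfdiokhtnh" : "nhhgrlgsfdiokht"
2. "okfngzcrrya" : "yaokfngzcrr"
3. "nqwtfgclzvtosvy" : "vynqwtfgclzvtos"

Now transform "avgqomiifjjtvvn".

The transformation: move the last 2 characters to the front (rotate right by 2).
"avgqomiifjjtvvn" → "vnavgqomiifjjtv".

vnavgqomiifjjtv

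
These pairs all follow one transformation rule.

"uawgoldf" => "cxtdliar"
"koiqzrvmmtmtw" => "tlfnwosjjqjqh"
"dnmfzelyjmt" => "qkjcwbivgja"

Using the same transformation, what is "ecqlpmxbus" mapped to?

pznimjuyrb

The rule is to shift every letter 3 places backward in the alphabet (wrapping around), then swap the first and last characters.
On "ecqlpmxbus": the first step gives "bznimjuyrp", and the second then gives "pznimjuyrb".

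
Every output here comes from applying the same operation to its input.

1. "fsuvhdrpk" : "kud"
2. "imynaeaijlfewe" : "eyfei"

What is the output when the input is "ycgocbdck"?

kgb

What's happening: take characters alternately from the front and the back (1st, last, 2nd, 2nd-last, ...), then keep one character in every 3, starting at position 2 (positions 2nd, 5th, 8th, ...).
On "ycgocbdck": the first step gives "ykccgdobc", and the second then gives "kgb".
(Check on "fsuvhdrpk": → "fkspurvdh" → "kud" ✓)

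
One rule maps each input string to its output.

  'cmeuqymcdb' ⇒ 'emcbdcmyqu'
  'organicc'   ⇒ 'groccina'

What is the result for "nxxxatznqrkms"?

xxnsmkrqnztax

Looking at the pairs, the operation is to reverse the string, then move the last 3 characters to the front (rotate right by 3).
"nxxxatznqrkms" → "smkrqnztaxxxn" → "xxnsmkrqnztax".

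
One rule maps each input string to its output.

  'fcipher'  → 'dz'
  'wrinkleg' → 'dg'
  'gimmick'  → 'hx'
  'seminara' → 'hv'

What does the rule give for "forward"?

Looking at the pairs, the operation is to keep one character in every 3, starting at position 3 (positions 3rd, 6th, 9th, ...), then shift every letter 5 places backward in the alphabet (wrapping around).
Starting from "forward": after the first operation, "rr"; after the second, "mm".

mm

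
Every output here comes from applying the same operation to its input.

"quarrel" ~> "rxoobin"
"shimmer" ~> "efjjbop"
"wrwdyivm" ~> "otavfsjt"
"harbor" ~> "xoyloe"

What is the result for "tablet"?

xyibqq

Each output is the input with this applied: shift every letter 3 places backward in the alphabet (wrapping around), then move the first character to the end.
For "tablet", step one produces "qxyibq"; step two turns that into "xyibqq".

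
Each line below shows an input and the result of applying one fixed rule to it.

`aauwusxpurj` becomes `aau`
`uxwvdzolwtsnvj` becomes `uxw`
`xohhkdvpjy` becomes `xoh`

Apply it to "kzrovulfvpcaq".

Looking at the pairs, the operation is to keep only the first 3 characters.
Applying that to "kzrovulfvpcaq" gives "kzr".

kzr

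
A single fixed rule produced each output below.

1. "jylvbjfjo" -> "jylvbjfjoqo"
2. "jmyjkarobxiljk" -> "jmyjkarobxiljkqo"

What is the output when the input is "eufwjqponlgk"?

The pattern: append "qo".
Applying that to "eufwjqponlgk" gives "eufwjqponlgkqo".

eufwjqponlgkqo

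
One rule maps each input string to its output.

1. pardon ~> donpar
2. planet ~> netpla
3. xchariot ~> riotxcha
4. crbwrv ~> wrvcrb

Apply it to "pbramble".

mblepbra

Rule — swap the front and back halves of the string.
For "pbramble" the result is "mblepbra".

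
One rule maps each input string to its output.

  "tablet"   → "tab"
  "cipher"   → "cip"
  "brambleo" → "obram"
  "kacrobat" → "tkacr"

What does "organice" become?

Each output is the input with this applied: swap the front and back halves of the string, then delete the first 3 characters.
On "organice": the first step gives "niceorga", and the second then gives "eorga".
(Check on "brambleo": → "bleobram" → "obram" ✓)

eorga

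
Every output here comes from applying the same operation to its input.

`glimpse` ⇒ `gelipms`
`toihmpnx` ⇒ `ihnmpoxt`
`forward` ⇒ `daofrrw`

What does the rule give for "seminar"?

eamirns

What's happening: sort the characters into alphabetical order, then swap each adjacent pair of characters (1↔2, 3↔4, ...).
"seminar" → "aeimnrs" → "eamirns".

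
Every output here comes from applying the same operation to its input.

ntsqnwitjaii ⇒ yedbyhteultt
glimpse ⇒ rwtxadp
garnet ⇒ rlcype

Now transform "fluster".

qwfdepc

Each output is the input with this applied: shift every letter 11 places forward in the alphabet (wrapping around).
So "fluster" becomes "qwfdepc".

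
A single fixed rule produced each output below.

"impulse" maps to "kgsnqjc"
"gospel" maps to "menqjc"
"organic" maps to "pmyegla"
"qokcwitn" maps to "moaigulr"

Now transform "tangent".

Rule — shift every letter 2 places backward in the alphabet (wrapping around), then swap each adjacent pair of characters (1↔2, 3↔4, ...).
"tangent" → "ryleclr" → "yrellcr".

yrellcr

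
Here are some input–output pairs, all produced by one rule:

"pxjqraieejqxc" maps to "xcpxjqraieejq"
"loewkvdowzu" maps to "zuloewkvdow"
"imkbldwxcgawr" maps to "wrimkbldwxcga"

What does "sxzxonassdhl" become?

hlsxzxonassd

The transformation: move the last 2 characters to the front (rotate right by 2).
On "sxzxonassdhl" that produces "hlsxzxonassd".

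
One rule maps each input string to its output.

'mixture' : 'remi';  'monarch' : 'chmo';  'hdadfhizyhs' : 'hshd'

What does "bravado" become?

dobr

Each output is the input with this applied: move the last 2 characters to the front (rotate right by 2), then keep only the first 4 characters.
For "bravado", step one produces "dobrava"; step two turns that into "dobr".
(Check on "mixture": → "remixtu" → "remi" ✓)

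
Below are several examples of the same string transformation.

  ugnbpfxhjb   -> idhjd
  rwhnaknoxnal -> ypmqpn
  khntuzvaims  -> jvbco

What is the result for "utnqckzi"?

vsmk

Each output is the input with this applied: shift every letter 2 places forward in the alphabet (wrapping around), then keep every other character starting from the second (positions 2nd, 4th, 6th, ...).
"utnqckzi" → "vsmk".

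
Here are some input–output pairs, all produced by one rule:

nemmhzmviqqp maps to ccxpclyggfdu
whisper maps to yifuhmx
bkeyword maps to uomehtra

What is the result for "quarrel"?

qhhubgk

The transformation: shift every letter 10 places backward in the alphabet (wrapping around), then move the first 2 characters to the end (rotate left by 2).
For "quarrel", step one produces "gkqhhub"; step two turns that into "qhhubgk".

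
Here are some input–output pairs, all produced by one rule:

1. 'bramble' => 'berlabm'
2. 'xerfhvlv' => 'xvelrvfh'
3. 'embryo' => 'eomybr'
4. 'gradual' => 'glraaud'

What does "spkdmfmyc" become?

scpykmdfm

Rule — take characters alternately from the front and the back (1st, last, 2nd, 2nd-last, ...).
So "spkdmfmyc" becomes "scpykmdfm".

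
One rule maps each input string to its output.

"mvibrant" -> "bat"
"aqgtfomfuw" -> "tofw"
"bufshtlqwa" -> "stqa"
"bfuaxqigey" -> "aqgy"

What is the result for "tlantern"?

Each output is the input with this applied: delete the first 3 characters, then keep every other character starting from the first (positions 1st, 3rd, 5th, ...).
Starting from "tlantern": after the first operation, "ntern"; after the second, "nen".

nen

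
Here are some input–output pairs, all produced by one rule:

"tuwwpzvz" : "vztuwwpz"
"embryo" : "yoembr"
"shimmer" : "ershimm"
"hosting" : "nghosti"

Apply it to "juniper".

What's happening: move the last 2 characters to the front (rotate right by 2).
So "juniper" becomes "erjunip".

erjunip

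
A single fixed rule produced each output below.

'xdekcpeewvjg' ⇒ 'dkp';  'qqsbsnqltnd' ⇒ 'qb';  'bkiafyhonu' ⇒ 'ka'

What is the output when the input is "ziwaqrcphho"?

Looking at the pairs, the operation is to keep every other character starting from the second (positions 2nd, 4th, 6th, ...), then delete the last 3 characters.
Working it through for "ziwaqrcphho": intermediate "iarph", final "ia".
(Check on "xdekcpeewvjg": → "dkpevg" → "dkp" ✓)

ia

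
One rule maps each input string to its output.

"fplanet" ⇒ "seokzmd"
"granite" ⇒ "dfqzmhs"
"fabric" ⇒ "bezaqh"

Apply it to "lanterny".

xkzmsdqm

Looking at the pairs, the operation is to move the last character to the front, then shift every letter 1 place backward in the alphabet (wrapping around).
"lanterny" → "xkzmsdqm".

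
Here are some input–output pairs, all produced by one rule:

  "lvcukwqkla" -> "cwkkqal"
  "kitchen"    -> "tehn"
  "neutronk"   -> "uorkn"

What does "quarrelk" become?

aerkl

Each output is the input with this applied: swap each adjacent pair of characters (1↔2, 3↔4, ...), then delete the first 3 characters.
Starting from "quarrelk": after the first operation, "uqraerkl"; after the second, "aerkl".
(Check on "lvcukwqkla": → "vlucwkkqal" → "cwkkqal" ✓)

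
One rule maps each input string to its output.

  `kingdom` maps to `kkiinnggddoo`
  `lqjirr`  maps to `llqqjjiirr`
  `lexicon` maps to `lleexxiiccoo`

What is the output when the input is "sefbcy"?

The transformation: double every character, then delete the last 2 characters.
For "sefbcy" the result is "sseeffbbcc".

sseeffbbcc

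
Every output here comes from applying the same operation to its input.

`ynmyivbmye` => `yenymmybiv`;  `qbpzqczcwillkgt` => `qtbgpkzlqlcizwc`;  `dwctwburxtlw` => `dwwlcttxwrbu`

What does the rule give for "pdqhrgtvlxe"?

What's happening: take characters alternately from the front and the back (1st, last, 2nd, 2nd-last, ...).
Doing the same to "pdqhrgtvlxe": "pedxqlhvrtg".

pedxqlhvrtg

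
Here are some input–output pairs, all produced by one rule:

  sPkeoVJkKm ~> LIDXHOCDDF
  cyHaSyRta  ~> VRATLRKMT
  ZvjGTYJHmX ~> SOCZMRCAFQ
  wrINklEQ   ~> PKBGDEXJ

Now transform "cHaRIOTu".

VATKBHMN

Rule — shift every letter 7 places backward in the alphabet (wrapping around), then convert every letter to uppercase.
"cHaRIOTu" → "vAtKBHMn" → "VATKBHMN".
(Check on "sPkeoVJkKm": → "lIdxhOCdDf" → "LIDXHOCDDF" ✓)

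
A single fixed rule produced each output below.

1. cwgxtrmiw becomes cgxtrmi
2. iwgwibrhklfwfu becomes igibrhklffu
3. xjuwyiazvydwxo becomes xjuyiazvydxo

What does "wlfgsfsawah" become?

The transformation: remove every "w".
For "wlfgsfsawah" the result is "lfgsfsaah".

lfgsfsaah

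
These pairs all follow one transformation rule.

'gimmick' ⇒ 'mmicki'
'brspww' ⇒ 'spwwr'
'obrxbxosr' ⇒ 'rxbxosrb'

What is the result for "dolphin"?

The transformation: delete the first character, then move the first character to the end.
Applying that to "dolphin" gives "lphino".

lphino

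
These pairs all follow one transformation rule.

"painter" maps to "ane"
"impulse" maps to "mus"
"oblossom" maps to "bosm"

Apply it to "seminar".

The pattern: keep every other character starting from the second (positions 2nd, 4th, 6th, ...).
"seminar" → "eia".

eia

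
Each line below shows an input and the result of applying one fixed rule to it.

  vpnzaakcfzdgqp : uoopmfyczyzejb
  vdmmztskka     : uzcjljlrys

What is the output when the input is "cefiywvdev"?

Looking at the pairs, the operation is to shift every letter 1 place backward in the alphabet (wrapping around), then take characters alternately from the front and the back (1st, last, 2nd, 2nd-last, ...).
"cefiywvdev" → "bdehxvucdu" → "buddechuxv".

buddechuxv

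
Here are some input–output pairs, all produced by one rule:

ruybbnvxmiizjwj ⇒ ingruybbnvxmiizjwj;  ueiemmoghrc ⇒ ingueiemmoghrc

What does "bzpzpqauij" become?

Each output is the input with this applied: prepend "ing".
Doing the same to "bzpzpqauij": "ingbzpzpqauij".

ingbzpzpqauij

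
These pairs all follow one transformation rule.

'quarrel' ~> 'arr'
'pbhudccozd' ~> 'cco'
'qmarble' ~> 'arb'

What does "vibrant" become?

The rule is to delete the last 2 characters, then keep only the last 3 characters.
For "vibrant", step one produces "vibra"; step two turns that into "bra".

bra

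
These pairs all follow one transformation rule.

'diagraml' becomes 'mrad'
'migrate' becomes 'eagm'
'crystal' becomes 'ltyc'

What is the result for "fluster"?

rtuf

Each output is the input with this applied: keep every other character starting from the first (positions 1st, 3rd, 5th, ...), then reverse the string.
Starting from "fluster": after the first operation, "futr"; after the second, "rtuf".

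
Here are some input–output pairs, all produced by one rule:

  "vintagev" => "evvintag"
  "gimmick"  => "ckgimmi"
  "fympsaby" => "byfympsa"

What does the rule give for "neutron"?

onneutr

Looking at the pairs, the operation is to move the last 2 characters to the front (rotate right by 2).
For "neutron" the result is "onneutr".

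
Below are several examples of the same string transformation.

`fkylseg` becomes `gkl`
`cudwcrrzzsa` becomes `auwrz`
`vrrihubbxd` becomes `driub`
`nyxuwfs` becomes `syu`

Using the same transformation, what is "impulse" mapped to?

In each case the input is transformed by: move the last 2 characters to the front (rotate right by 2), then keep every other character starting from the second (positions 2nd, 4th, 6th, ...).
Applying both steps to "impulse": "seimpul", then "emu".

emu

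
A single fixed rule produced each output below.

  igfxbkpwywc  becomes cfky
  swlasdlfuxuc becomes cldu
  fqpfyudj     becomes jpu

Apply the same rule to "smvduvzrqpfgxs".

svvqg

The pattern: move the last character to the front, then keep one character in every 3, starting at position 1 (positions 1st, 4th, 7th, ...).
"smvduvzrqpfgxs" → "ssmvduvzrqpfgx" → "svvqg".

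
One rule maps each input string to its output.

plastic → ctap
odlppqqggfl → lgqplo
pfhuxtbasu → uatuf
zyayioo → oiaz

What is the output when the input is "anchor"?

rhn

In each case the input is transformed by: reverse the string, then keep every other character starting from the first (positions 1st, 3rd, 5th, ...).
On "anchor": the first step gives "rohcna", and the second then gives "rhn".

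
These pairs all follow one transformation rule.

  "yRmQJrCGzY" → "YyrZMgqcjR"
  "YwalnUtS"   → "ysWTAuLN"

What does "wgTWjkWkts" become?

Looking at the pairs, the operation is to take characters alternately from the front and the back (1st, last, 2nd, 2nd-last, ...), then flip the case of every letter.
Working it through for "wgTWjkWkts": intermediate "wsgtTkWWjk", final "WSGTtKwwJK".

WSGTtKwwJK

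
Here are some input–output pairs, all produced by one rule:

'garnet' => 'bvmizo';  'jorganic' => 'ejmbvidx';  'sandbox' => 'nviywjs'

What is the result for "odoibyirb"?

jyjdwtdmw

In each case the input is transformed by: shift every letter 5 places backward in the alphabet (wrapping around).
"odoibyirb" → "jyjdwtdmw".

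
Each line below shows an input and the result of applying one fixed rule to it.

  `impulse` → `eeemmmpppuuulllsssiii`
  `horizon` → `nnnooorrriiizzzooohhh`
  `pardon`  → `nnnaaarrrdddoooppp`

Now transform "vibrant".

The pattern: swap the first and last characters, then repeat every character 3 times.
For "vibrant", step one produces "tibranv"; step two turns that into "tttiiibbbrrraaannnvvv".
(Check on "horizon": → "norizoh" → "nnnooorrriiizzzooohhh" ✓)

tttiiibbbrrraaannnvvv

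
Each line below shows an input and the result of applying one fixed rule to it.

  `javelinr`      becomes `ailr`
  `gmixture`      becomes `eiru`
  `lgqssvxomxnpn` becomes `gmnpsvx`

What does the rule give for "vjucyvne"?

The rule is to sort the characters into alphabetical order, then keep every other character starting from the first (positions 1st, 3rd, 5th, ...).
"vjucyvne" → "cejnuvvy" → "cjuv".

cjuv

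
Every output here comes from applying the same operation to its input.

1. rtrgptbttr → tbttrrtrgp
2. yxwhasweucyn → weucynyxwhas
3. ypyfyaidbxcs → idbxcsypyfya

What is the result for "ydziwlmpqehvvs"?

What's happening: swap the front and back halves of the string.
On "ydziwlmpqehvvs" that produces "pqehvvsydziwlm".

pqehvvsydziwlm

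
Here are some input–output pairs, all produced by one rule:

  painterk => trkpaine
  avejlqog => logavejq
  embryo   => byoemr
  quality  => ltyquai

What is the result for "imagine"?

gneimai

In each case the input is transformed by: move the last 3 characters to the front (rotate right by 3), then swap the first and last characters.
Working it through for "imagine": intermediate "ineimag", final "gneimai".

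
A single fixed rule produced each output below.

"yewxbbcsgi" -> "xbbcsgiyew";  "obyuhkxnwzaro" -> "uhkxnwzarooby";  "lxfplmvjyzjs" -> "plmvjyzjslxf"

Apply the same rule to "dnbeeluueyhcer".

eeluueyhcerdnb

In each case the input is transformed by: move the first 3 characters to the end (rotate left by 3).
So "dnbeeluueyhcer" becomes "eeluueyhcerdnb".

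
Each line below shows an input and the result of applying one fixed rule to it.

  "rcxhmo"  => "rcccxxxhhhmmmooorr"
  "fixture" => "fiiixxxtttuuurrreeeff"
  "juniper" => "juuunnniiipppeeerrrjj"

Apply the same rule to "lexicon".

leeexxxiiicccooonnnll

The rule is to repeat every character 3 times, then move the first 2 characters to the end (rotate left by 2).
Applying both steps to "lexicon": "llleeexxxiiicccooonnn", then "leeexxxiiicccooonnnll".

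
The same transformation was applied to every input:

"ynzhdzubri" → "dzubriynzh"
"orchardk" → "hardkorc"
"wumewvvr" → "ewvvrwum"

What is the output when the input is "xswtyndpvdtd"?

ndpvdtdxswty

Each output is the input with this applied: swap the front and back halves of the string, then move the last character to the front.
"xswtyndpvdtd" → "dpvdtdxswtyn" → "ndpvdtdxswty".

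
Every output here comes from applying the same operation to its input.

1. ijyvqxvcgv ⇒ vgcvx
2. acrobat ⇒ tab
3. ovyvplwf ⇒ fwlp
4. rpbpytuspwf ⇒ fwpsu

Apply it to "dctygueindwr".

rwdnie

Each output is the input with this applied: take characters alternately from the front and the back (1st, last, 2nd, 2nd-last, ...), then keep every other character starting from the second (positions 2nd, 4th, 6th, ...).
"dctygueindwr" → "drcwtdyngiue" → "rwdnie".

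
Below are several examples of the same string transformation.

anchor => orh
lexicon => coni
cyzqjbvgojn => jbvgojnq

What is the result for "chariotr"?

What's happening: delete the first 3 characters, then move the first character to the end.
For "chariotr", step one produces "riotr"; step two turns that into "iotrr".
(Check on "anchor": → "hor" → "orh" ✓)

iotrr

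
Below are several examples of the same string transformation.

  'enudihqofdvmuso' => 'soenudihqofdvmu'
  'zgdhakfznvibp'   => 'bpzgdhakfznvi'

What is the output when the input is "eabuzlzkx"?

The transformation: move the last 2 characters to the front (rotate right by 2).
Applying that to "eabuzlzkx" gives "kxeabuzlz".

kxeabuzlz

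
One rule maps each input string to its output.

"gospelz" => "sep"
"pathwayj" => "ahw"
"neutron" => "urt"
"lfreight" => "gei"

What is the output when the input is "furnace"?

ran

What's happening: take characters alternately from the front and the back (1st, last, 2nd, 2nd-last, ...), then keep only the last 3 characters.
Starting from "furnace": after the first operation, "feucran"; after the second, "ran".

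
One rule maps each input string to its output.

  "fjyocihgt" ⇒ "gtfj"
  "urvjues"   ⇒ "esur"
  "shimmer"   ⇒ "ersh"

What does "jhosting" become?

Looking at the pairs, the operation is to move the first 2 characters to the end (rotate left by 2), then keep only the last 4 characters.
Starting from "jhosting": after the first operation, "ostingjh"; after the second, "ngjh".
(Check on "shimmer": → "immersh" → "ersh" ✓)

ngjh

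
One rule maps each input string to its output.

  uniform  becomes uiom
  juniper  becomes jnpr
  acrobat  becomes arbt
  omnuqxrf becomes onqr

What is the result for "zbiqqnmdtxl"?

Each output is the input with this applied: keep every other character starting from the first (positions 1st, 3rd, 5th, ...).
For "zbiqqnmdtxl" the result is "ziqmtl".

ziqmtl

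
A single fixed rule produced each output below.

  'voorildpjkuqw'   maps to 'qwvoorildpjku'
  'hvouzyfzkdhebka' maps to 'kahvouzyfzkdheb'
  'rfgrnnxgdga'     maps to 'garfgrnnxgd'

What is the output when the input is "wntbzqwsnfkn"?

What's happening: move the last 2 characters to the front (rotate right by 2).
For "wntbzqwsnfkn" the result is "knwntbzqwsnf".

knwntbzqwsnf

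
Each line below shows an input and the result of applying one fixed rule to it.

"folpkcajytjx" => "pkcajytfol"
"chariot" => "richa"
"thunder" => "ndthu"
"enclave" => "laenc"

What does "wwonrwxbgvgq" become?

Rule — delete the last 2 characters, then move the first 3 characters to the end (rotate left by 3).
Applying both steps to "wwonrwxbgvgq": "wwonrwxbgv", then "nrwxbgvwwo".

nrwxbgvwwo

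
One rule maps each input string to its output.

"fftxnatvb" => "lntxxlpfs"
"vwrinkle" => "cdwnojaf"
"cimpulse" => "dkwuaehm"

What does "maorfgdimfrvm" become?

What's happening: shift every letter 8 places backward in the alphabet (wrapping around), then move the last 3 characters to the front (rotate right by 3).
Applying both steps to "maorfgdimfrvm": "esgjxyvaexjne", then "jneesgjxyvaex".

jneesgjxyvaex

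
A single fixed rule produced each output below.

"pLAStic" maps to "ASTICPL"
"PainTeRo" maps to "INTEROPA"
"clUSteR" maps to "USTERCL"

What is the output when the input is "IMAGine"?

The pattern: move the first 2 characters to the end (rotate left by 2), then convert every letter to uppercase.
For "IMAGine", step one produces "AGineIM"; step two turns that into "AGINEIM".

AGINEIM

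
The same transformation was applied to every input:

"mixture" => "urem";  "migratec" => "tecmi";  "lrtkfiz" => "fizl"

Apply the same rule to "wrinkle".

Rule — move the last 3 characters to the front (rotate right by 3), then delete the last 3 characters.
Starting from "wrinkle": after the first operation, "klewrin"; after the second, "klew".

klew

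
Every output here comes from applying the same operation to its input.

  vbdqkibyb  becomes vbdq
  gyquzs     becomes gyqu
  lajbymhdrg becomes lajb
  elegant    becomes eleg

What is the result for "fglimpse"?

fgli

The transformation: keep only the first 4 characters.
Applying that to "fglimpse" gives "fgli".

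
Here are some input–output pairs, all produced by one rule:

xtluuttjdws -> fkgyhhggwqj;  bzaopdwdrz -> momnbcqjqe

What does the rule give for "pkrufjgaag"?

tcxehswtnn

What's happening: move the last character to the front, then shift every letter 13 places forward in the alphabet (wrapping around) — i.e. ROT13.
On "pkrufjgaag" that produces "tcxehswtnn".
(Check on "xtluuttjdws": → "sxtluuttjdw" → "fkgyhhggwqj" ✓)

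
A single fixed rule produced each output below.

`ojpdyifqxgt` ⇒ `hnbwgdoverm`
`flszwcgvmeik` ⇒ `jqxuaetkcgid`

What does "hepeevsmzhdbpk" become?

The pattern: shift every letter 2 places backward in the alphabet (wrapping around), then move the first character to the end.
So "hepeevsmzhdbpk" becomes "cncctqkxfbznif".

cncctqkxfbznif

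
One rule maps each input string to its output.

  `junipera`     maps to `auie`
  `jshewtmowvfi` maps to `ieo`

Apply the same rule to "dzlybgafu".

The rule is to move the last character to the front, then keep only the vowels.
Applying both steps to "dzlybgafu": "udzlybgaf", then "ua".

ua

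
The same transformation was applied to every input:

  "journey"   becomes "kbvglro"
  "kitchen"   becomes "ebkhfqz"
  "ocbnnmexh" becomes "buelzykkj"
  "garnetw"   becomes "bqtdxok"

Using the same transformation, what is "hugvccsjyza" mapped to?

The pattern: shift every letter 3 places backward in the alphabet (wrapping around), then move the last 3 characters to the front (rotate right by 3).
Working it through for "hugvccsjyza": intermediate "erdszzpgvwx", final "vwxerdszzpg".

vwxerdszzpg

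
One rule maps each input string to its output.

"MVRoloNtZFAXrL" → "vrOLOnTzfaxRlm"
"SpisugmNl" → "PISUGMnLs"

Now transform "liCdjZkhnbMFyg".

Each output is the input with this applied: flip the case of every letter, then move the first character to the end.
Starting from "liCdjZkhnbMFyg": after the first operation, "LIcDJzKHNBmfYG"; after the second, "IcDJzKHNBmfYGL".
(Check on "SpisugmNl": → "sPISUGMnL" → "PISUGMnLs" ✓)

IcDJzKHNBmfYGL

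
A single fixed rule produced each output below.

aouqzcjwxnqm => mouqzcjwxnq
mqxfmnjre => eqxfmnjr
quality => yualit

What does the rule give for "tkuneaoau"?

Each output is the input with this applied: delete the first character, then move the last character to the front.
For "tkuneaoau", step one produces "kuneaoau"; step two turns that into "ukuneaoa".

ukuneaoa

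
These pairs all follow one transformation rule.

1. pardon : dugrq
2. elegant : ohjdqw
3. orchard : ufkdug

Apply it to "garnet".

The transformation: shift every letter 3 places forward in the alphabet (wrapping around), then delete the first character.
"garnet" → "jduqhw" → "duqhw".

duqhw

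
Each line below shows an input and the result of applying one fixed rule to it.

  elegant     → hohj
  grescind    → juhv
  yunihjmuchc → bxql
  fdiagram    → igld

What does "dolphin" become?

The rule is to shift every letter 3 places forward in the alphabet (wrapping around), then keep only the first 4 characters.
"dolphin" → "grosklq" → "gros".

gros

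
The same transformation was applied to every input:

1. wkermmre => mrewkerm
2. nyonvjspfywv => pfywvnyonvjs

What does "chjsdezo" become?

Each output is the input with this applied: swap the front and back halves of the string, then move the first character to the end.
Applying both steps to "chjsdezo": "dezochjs", then "ezochjsd".

ezochjsd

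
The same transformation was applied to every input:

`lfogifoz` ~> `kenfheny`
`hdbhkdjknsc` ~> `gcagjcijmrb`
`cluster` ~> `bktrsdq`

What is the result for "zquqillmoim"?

yptphkklnhl

In each case the input is transformed by: shift every letter 1 place backward in the alphabet (wrapping around).
Applying that to "zquqillmoim" gives "yptphkklnhl".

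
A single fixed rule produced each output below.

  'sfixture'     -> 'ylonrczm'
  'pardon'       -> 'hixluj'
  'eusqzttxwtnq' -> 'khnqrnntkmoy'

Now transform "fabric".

Looking at the pairs, the operation is to reverse the string, then shift every letter 6 places backward in the alphabet (wrapping around).
Working it through for "fabric": intermediate "cirbaf", final "wclvuz".

wclvuz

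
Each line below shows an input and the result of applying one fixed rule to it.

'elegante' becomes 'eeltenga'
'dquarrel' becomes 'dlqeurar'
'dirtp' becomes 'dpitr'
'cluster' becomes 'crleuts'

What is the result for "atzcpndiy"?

aytizdcnp

The rule is to take characters alternately from the front and the back (1st, last, 2nd, 2nd-last, ...).
For "atzcpndiy" the result is "aytizdcnp".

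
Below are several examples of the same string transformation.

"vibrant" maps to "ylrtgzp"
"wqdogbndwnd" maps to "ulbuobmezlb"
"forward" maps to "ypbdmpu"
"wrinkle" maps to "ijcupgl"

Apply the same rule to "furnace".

yacdspl

In each case the input is transformed by: shift every letter 2 places backward in the alphabet (wrapping around), then move the last 3 characters to the front (rotate right by 3).
"furnace" → "dsplyac" → "yacdspl".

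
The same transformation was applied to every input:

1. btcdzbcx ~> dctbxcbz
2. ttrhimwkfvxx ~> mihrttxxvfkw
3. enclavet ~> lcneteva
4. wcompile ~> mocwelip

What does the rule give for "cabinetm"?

Rule — swap the front and back halves of the string, then reverse the string.
"cabinetm" → "netmcabi" → "ibacmten".

ibacmten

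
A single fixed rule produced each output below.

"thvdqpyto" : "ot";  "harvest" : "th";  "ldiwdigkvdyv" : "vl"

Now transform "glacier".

Each output is the input with this applied: move the last character to the front, then keep only the first 2 characters.
Starting from "glacier": after the first operation, "rglacie"; after the second, "rg".

rg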